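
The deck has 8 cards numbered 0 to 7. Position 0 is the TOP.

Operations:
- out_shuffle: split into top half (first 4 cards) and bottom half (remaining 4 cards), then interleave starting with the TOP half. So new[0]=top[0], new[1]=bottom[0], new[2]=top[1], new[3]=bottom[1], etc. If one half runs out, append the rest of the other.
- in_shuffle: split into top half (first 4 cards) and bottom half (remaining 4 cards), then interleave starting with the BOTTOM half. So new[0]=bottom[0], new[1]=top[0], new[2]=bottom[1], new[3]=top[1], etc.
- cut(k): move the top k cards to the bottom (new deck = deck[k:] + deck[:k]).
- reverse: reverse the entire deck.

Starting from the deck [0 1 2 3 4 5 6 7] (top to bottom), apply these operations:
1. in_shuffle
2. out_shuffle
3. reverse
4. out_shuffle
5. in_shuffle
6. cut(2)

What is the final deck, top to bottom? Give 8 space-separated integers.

Answer: 6 2 5 1 4 0 7 3

Derivation:
After op 1 (in_shuffle): [4 0 5 1 6 2 7 3]
After op 2 (out_shuffle): [4 6 0 2 5 7 1 3]
After op 3 (reverse): [3 1 7 5 2 0 6 4]
After op 4 (out_shuffle): [3 2 1 0 7 6 5 4]
After op 5 (in_shuffle): [7 3 6 2 5 1 4 0]
After op 6 (cut(2)): [6 2 5 1 4 0 7 3]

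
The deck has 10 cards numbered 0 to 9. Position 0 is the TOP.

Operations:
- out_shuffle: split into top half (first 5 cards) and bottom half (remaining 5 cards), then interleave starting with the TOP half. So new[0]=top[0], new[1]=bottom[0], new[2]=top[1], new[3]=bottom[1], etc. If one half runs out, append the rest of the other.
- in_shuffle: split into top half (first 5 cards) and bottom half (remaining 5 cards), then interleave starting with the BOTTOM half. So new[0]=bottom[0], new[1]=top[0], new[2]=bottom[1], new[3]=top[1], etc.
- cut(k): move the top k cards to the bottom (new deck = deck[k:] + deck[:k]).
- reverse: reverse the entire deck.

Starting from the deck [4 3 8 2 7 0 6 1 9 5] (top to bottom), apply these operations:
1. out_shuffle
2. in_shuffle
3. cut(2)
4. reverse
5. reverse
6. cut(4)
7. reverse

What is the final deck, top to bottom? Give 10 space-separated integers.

Answer: 3 9 0 2 4 1 8 5 6 7

Derivation:
After op 1 (out_shuffle): [4 0 3 6 8 1 2 9 7 5]
After op 2 (in_shuffle): [1 4 2 0 9 3 7 6 5 8]
After op 3 (cut(2)): [2 0 9 3 7 6 5 8 1 4]
After op 4 (reverse): [4 1 8 5 6 7 3 9 0 2]
After op 5 (reverse): [2 0 9 3 7 6 5 8 1 4]
After op 6 (cut(4)): [7 6 5 8 1 4 2 0 9 3]
After op 7 (reverse): [3 9 0 2 4 1 8 5 6 7]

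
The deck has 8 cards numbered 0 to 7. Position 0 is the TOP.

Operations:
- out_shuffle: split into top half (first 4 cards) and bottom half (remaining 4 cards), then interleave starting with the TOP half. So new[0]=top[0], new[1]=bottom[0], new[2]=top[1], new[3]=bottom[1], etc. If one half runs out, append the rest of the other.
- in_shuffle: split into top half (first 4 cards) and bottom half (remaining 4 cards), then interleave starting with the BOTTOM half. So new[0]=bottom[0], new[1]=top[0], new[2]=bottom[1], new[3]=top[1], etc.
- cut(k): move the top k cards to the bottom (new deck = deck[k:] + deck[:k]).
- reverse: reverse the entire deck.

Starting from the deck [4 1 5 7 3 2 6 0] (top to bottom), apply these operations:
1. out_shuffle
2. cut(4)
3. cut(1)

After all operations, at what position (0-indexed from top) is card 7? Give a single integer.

After op 1 (out_shuffle): [4 3 1 2 5 6 7 0]
After op 2 (cut(4)): [5 6 7 0 4 3 1 2]
After op 3 (cut(1)): [6 7 0 4 3 1 2 5]
Card 7 is at position 1.

Answer: 1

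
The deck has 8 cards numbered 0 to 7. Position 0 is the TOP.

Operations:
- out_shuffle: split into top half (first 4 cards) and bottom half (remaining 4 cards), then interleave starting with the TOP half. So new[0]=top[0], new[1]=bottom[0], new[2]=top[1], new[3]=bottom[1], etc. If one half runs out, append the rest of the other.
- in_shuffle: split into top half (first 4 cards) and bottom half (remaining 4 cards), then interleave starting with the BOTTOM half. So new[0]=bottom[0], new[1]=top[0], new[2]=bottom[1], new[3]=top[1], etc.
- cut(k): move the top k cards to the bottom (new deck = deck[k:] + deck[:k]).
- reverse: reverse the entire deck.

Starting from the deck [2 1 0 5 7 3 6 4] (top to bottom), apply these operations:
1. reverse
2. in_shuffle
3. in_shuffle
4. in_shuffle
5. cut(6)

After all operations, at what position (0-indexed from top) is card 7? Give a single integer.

Answer: 6

Derivation:
After op 1 (reverse): [4 6 3 7 5 0 1 2]
After op 2 (in_shuffle): [5 4 0 6 1 3 2 7]
After op 3 (in_shuffle): [1 5 3 4 2 0 7 6]
After op 4 (in_shuffle): [2 1 0 5 7 3 6 4]
After op 5 (cut(6)): [6 4 2 1 0 5 7 3]
Card 7 is at position 6.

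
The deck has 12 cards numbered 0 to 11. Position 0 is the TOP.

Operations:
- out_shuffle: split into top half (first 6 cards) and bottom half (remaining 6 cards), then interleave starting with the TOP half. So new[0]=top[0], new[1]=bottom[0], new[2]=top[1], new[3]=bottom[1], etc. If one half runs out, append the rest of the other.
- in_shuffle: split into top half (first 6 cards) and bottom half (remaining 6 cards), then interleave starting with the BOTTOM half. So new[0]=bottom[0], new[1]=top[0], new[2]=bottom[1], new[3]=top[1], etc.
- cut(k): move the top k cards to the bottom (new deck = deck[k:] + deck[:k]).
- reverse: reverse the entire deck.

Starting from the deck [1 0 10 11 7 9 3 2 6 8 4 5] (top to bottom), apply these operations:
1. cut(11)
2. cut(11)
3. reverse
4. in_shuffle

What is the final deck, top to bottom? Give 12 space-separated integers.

After op 1 (cut(11)): [5 1 0 10 11 7 9 3 2 6 8 4]
After op 2 (cut(11)): [4 5 1 0 10 11 7 9 3 2 6 8]
After op 3 (reverse): [8 6 2 3 9 7 11 10 0 1 5 4]
After op 4 (in_shuffle): [11 8 10 6 0 2 1 3 5 9 4 7]

Answer: 11 8 10 6 0 2 1 3 5 9 4 7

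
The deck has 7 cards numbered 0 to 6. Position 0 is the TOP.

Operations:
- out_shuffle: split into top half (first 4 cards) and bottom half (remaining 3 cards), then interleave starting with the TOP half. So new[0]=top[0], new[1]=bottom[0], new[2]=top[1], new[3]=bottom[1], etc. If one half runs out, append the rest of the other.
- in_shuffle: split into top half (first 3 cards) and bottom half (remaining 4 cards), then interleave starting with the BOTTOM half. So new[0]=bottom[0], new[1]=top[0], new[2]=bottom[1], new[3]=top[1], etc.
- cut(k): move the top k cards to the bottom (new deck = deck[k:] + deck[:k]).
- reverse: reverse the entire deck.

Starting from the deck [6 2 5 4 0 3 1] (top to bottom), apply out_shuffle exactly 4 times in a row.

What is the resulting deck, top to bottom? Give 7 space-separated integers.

After op 1 (out_shuffle): [6 0 2 3 5 1 4]
After op 2 (out_shuffle): [6 5 0 1 2 4 3]
After op 3 (out_shuffle): [6 2 5 4 0 3 1]
After op 4 (out_shuffle): [6 0 2 3 5 1 4]

Answer: 6 0 2 3 5 1 4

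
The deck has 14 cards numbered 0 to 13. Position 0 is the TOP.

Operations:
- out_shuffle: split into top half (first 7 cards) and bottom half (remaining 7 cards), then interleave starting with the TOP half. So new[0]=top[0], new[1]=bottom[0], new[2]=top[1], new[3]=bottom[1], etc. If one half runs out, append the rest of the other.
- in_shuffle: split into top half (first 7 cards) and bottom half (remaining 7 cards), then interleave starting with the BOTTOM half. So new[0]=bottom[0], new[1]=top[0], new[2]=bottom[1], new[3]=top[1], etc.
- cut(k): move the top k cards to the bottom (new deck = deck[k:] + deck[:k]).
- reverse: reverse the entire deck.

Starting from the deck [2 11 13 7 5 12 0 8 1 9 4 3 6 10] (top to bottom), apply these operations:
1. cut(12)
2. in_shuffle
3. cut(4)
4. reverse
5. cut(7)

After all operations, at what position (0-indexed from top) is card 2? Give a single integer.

After op 1 (cut(12)): [6 10 2 11 13 7 5 12 0 8 1 9 4 3]
After op 2 (in_shuffle): [12 6 0 10 8 2 1 11 9 13 4 7 3 5]
After op 3 (cut(4)): [8 2 1 11 9 13 4 7 3 5 12 6 0 10]
After op 4 (reverse): [10 0 6 12 5 3 7 4 13 9 11 1 2 8]
After op 5 (cut(7)): [4 13 9 11 1 2 8 10 0 6 12 5 3 7]
Card 2 is at position 5.

Answer: 5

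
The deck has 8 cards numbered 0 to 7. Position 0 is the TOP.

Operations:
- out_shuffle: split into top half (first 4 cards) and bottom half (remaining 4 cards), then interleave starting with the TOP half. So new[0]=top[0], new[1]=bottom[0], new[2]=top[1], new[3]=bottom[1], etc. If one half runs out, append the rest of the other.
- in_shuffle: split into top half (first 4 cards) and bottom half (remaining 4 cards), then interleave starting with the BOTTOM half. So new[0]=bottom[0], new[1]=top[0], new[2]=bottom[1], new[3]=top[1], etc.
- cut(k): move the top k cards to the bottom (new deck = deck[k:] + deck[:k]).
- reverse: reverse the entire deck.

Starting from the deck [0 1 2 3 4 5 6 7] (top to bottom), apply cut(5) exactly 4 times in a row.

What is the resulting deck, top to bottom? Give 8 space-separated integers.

After op 1 (cut(5)): [5 6 7 0 1 2 3 4]
After op 2 (cut(5)): [2 3 4 5 6 7 0 1]
After op 3 (cut(5)): [7 0 1 2 3 4 5 6]
After op 4 (cut(5)): [4 5 6 7 0 1 2 3]

Answer: 4 5 6 7 0 1 2 3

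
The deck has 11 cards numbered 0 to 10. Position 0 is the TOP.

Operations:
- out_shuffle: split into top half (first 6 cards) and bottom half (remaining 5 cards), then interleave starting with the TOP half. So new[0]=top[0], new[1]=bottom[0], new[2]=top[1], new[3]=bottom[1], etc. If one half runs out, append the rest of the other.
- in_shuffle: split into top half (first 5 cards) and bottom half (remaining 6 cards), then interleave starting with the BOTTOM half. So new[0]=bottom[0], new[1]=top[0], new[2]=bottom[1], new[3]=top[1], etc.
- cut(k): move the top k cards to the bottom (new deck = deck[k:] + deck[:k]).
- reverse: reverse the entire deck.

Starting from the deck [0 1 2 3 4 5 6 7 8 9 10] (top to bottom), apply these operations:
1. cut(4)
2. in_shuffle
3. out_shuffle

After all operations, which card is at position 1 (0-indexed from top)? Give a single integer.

After op 1 (cut(4)): [4 5 6 7 8 9 10 0 1 2 3]
After op 2 (in_shuffle): [9 4 10 5 0 6 1 7 2 8 3]
After op 3 (out_shuffle): [9 1 4 7 10 2 5 8 0 3 6]
Position 1: card 1.

Answer: 1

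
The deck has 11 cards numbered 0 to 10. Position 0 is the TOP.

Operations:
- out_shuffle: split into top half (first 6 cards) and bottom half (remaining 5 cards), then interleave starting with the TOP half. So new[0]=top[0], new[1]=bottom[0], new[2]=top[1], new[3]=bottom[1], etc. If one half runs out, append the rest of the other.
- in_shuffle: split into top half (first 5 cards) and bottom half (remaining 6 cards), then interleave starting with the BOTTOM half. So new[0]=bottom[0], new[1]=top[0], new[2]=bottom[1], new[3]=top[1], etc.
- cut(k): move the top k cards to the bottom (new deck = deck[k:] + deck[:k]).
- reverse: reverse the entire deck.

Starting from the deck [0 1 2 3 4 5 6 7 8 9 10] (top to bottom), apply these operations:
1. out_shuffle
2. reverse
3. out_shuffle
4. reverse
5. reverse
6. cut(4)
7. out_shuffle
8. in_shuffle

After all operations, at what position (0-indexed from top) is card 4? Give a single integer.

Answer: 1

Derivation:
After op 1 (out_shuffle): [0 6 1 7 2 8 3 9 4 10 5]
After op 2 (reverse): [5 10 4 9 3 8 2 7 1 6 0]
After op 3 (out_shuffle): [5 2 10 7 4 1 9 6 3 0 8]
After op 4 (reverse): [8 0 3 6 9 1 4 7 10 2 5]
After op 5 (reverse): [5 2 10 7 4 1 9 6 3 0 8]
After op 6 (cut(4)): [4 1 9 6 3 0 8 5 2 10 7]
After op 7 (out_shuffle): [4 8 1 5 9 2 6 10 3 7 0]
After op 8 (in_shuffle): [2 4 6 8 10 1 3 5 7 9 0]
Card 4 is at position 1.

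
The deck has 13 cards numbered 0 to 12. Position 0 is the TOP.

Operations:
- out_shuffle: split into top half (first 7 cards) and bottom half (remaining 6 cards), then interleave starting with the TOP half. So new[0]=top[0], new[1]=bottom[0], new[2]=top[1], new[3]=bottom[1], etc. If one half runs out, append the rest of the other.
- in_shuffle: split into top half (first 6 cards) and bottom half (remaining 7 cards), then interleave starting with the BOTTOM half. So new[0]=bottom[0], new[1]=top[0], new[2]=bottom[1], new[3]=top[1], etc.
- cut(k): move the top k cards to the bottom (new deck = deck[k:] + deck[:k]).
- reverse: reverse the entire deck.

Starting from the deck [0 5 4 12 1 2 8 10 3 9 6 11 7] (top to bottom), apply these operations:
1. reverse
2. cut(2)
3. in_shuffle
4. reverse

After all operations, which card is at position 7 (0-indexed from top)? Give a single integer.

Answer: 3

Derivation:
After op 1 (reverse): [7 11 6 9 3 10 8 2 1 12 4 5 0]
After op 2 (cut(2)): [6 9 3 10 8 2 1 12 4 5 0 7 11]
After op 3 (in_shuffle): [1 6 12 9 4 3 5 10 0 8 7 2 11]
After op 4 (reverse): [11 2 7 8 0 10 5 3 4 9 12 6 1]
Position 7: card 3.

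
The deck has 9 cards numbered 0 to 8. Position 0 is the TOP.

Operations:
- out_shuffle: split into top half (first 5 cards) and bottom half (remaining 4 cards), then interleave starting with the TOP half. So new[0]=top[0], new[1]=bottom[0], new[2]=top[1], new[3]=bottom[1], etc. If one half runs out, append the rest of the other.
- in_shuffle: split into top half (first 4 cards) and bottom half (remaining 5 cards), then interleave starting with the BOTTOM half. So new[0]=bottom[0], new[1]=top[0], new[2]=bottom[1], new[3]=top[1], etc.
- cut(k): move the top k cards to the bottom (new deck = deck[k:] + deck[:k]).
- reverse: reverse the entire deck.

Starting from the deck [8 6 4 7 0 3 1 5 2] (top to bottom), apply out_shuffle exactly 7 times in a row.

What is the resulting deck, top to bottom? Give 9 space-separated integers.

Answer: 8 3 6 1 4 5 7 2 0

Derivation:
After op 1 (out_shuffle): [8 3 6 1 4 5 7 2 0]
After op 2 (out_shuffle): [8 5 3 7 6 2 1 0 4]
After op 3 (out_shuffle): [8 2 5 1 3 0 7 4 6]
After op 4 (out_shuffle): [8 0 2 7 5 4 1 6 3]
After op 5 (out_shuffle): [8 4 0 1 2 6 7 3 5]
After op 6 (out_shuffle): [8 6 4 7 0 3 1 5 2]
After op 7 (out_shuffle): [8 3 6 1 4 5 7 2 0]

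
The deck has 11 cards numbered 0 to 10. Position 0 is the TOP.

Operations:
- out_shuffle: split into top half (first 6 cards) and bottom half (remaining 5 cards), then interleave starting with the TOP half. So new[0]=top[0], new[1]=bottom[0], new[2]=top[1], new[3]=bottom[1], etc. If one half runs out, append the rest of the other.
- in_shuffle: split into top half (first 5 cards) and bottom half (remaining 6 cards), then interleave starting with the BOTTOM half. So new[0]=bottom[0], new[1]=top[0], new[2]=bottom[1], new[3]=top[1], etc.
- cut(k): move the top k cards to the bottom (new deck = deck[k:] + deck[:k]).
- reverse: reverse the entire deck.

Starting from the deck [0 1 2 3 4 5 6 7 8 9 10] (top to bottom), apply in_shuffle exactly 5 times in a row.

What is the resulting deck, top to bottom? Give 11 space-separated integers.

After op 1 (in_shuffle): [5 0 6 1 7 2 8 3 9 4 10]
After op 2 (in_shuffle): [2 5 8 0 3 6 9 1 4 7 10]
After op 3 (in_shuffle): [6 2 9 5 1 8 4 0 7 3 10]
After op 4 (in_shuffle): [8 6 4 2 0 9 7 5 3 1 10]
After op 5 (in_shuffle): [9 8 7 6 5 4 3 2 1 0 10]

Answer: 9 8 7 6 5 4 3 2 1 0 10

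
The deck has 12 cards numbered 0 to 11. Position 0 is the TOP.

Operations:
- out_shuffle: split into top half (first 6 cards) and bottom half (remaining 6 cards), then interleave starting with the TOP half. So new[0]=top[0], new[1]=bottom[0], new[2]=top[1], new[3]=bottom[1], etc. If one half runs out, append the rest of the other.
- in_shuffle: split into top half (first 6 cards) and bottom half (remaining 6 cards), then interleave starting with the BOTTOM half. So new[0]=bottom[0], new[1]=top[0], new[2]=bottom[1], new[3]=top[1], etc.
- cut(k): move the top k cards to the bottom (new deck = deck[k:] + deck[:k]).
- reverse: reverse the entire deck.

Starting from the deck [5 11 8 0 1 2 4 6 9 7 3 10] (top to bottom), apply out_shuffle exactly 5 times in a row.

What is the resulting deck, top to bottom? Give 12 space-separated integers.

After op 1 (out_shuffle): [5 4 11 6 8 9 0 7 1 3 2 10]
After op 2 (out_shuffle): [5 0 4 7 11 1 6 3 8 2 9 10]
After op 3 (out_shuffle): [5 6 0 3 4 8 7 2 11 9 1 10]
After op 4 (out_shuffle): [5 7 6 2 0 11 3 9 4 1 8 10]
After op 5 (out_shuffle): [5 3 7 9 6 4 2 1 0 8 11 10]

Answer: 5 3 7 9 6 4 2 1 0 8 11 10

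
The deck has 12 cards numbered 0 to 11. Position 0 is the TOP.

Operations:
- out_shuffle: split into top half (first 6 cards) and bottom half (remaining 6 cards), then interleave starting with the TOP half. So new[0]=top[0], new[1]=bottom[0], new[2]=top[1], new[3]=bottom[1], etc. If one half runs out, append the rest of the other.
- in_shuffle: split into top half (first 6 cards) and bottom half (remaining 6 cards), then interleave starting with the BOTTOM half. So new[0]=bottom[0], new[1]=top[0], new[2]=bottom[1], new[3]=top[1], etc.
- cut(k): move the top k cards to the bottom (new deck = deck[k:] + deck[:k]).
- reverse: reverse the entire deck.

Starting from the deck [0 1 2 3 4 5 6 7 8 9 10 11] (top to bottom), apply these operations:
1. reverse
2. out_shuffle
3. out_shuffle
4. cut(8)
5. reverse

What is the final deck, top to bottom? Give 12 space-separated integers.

Answer: 1 4 7 10 2 5 8 11 0 3 6 9

Derivation:
After op 1 (reverse): [11 10 9 8 7 6 5 4 3 2 1 0]
After op 2 (out_shuffle): [11 5 10 4 9 3 8 2 7 1 6 0]
After op 3 (out_shuffle): [11 8 5 2 10 7 4 1 9 6 3 0]
After op 4 (cut(8)): [9 6 3 0 11 8 5 2 10 7 4 1]
After op 5 (reverse): [1 4 7 10 2 5 8 11 0 3 6 9]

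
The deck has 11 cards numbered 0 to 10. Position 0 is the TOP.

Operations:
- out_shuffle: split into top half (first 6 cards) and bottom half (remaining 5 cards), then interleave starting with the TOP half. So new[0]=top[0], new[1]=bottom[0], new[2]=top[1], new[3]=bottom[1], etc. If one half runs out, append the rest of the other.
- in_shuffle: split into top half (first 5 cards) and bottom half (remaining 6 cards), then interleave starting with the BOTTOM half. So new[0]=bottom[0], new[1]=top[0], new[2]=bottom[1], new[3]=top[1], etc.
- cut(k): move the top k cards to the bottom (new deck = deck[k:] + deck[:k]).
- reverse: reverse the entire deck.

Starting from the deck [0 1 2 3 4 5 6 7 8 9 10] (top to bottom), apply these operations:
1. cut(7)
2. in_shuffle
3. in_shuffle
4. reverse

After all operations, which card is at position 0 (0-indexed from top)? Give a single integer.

After op 1 (cut(7)): [7 8 9 10 0 1 2 3 4 5 6]
After op 2 (in_shuffle): [1 7 2 8 3 9 4 10 5 0 6]
After op 3 (in_shuffle): [9 1 4 7 10 2 5 8 0 3 6]
After op 4 (reverse): [6 3 0 8 5 2 10 7 4 1 9]
Position 0: card 6.

Answer: 6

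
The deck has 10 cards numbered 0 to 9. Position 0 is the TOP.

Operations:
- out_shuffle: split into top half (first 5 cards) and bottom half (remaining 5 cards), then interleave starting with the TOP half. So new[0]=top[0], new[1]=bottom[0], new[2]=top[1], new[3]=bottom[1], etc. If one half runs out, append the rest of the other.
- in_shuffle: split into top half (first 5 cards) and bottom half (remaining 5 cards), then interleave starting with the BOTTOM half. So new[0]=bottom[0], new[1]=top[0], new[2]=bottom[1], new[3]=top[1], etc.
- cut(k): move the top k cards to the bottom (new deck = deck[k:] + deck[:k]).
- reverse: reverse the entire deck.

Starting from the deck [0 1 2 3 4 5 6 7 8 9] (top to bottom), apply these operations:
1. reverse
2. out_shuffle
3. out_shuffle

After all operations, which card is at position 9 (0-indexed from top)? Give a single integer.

After op 1 (reverse): [9 8 7 6 5 4 3 2 1 0]
After op 2 (out_shuffle): [9 4 8 3 7 2 6 1 5 0]
After op 3 (out_shuffle): [9 2 4 6 8 1 3 5 7 0]
Position 9: card 0.

Answer: 0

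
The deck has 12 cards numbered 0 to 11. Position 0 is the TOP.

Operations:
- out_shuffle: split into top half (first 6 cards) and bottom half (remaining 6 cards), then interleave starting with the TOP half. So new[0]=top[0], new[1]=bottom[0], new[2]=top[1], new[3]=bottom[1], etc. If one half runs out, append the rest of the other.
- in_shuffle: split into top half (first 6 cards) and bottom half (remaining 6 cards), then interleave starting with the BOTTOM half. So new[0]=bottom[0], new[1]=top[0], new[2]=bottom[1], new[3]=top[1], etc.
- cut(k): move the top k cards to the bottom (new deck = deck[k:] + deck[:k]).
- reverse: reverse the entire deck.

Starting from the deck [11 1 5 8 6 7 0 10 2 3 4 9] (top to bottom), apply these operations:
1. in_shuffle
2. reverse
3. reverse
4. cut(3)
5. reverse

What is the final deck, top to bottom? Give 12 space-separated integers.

After op 1 (in_shuffle): [0 11 10 1 2 5 3 8 4 6 9 7]
After op 2 (reverse): [7 9 6 4 8 3 5 2 1 10 11 0]
After op 3 (reverse): [0 11 10 1 2 5 3 8 4 6 9 7]
After op 4 (cut(3)): [1 2 5 3 8 4 6 9 7 0 11 10]
After op 5 (reverse): [10 11 0 7 9 6 4 8 3 5 2 1]

Answer: 10 11 0 7 9 6 4 8 3 5 2 1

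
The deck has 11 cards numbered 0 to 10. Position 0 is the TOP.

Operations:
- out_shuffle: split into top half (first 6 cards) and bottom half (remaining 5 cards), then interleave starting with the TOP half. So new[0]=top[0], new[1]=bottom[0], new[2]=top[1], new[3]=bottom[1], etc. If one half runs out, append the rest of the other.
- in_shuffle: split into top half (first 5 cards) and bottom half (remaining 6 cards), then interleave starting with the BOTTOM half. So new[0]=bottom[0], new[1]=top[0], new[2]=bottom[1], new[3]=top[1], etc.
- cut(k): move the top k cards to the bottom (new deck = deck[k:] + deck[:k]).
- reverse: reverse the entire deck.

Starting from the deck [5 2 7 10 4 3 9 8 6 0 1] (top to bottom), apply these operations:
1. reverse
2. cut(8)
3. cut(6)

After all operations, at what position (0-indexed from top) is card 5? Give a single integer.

Answer: 7

Derivation:
After op 1 (reverse): [1 0 6 8 9 3 4 10 7 2 5]
After op 2 (cut(8)): [7 2 5 1 0 6 8 9 3 4 10]
After op 3 (cut(6)): [8 9 3 4 10 7 2 5 1 0 6]
Card 5 is at position 7.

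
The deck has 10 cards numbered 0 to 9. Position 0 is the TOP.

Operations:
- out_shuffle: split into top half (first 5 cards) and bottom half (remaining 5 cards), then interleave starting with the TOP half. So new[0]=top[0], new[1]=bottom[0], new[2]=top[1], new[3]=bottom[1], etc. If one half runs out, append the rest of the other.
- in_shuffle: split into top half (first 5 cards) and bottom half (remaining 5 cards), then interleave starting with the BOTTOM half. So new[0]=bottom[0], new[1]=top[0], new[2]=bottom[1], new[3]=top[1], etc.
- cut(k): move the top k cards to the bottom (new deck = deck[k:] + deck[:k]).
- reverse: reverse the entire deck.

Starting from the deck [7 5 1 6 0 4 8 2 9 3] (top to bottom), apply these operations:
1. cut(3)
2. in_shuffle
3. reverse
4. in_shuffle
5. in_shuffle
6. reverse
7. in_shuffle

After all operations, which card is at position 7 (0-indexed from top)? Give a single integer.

Answer: 9

Derivation:
After op 1 (cut(3)): [6 0 4 8 2 9 3 7 5 1]
After op 2 (in_shuffle): [9 6 3 0 7 4 5 8 1 2]
After op 3 (reverse): [2 1 8 5 4 7 0 3 6 9]
After op 4 (in_shuffle): [7 2 0 1 3 8 6 5 9 4]
After op 5 (in_shuffle): [8 7 6 2 5 0 9 1 4 3]
After op 6 (reverse): [3 4 1 9 0 5 2 6 7 8]
After op 7 (in_shuffle): [5 3 2 4 6 1 7 9 8 0]
Position 7: card 9.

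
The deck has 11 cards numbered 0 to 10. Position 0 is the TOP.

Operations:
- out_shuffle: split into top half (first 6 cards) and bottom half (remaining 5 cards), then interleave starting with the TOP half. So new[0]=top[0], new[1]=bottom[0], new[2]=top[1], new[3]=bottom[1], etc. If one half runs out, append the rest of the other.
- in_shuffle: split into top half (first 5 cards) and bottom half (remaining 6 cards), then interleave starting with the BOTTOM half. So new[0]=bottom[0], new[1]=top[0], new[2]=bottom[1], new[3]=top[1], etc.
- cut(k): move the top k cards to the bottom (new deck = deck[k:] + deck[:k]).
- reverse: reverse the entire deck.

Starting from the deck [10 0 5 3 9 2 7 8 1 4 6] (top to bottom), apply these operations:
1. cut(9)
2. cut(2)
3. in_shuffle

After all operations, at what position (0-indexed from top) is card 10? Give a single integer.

Answer: 1

Derivation:
After op 1 (cut(9)): [4 6 10 0 5 3 9 2 7 8 1]
After op 2 (cut(2)): [10 0 5 3 9 2 7 8 1 4 6]
After op 3 (in_shuffle): [2 10 7 0 8 5 1 3 4 9 6]
Card 10 is at position 1.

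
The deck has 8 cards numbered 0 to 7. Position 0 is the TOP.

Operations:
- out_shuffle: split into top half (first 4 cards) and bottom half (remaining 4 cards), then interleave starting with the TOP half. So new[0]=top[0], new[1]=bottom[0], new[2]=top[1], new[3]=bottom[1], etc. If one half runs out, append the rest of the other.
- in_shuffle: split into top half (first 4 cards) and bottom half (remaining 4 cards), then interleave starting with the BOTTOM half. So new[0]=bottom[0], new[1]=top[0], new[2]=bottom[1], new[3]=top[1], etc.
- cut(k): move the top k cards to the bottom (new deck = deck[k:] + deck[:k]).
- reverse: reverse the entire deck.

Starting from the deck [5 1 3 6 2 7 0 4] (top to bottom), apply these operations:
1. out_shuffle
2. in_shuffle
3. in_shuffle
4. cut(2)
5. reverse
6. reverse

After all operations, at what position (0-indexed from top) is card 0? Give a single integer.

After op 1 (out_shuffle): [5 2 1 7 3 0 6 4]
After op 2 (in_shuffle): [3 5 0 2 6 1 4 7]
After op 3 (in_shuffle): [6 3 1 5 4 0 7 2]
After op 4 (cut(2)): [1 5 4 0 7 2 6 3]
After op 5 (reverse): [3 6 2 7 0 4 5 1]
After op 6 (reverse): [1 5 4 0 7 2 6 3]
Card 0 is at position 3.

Answer: 3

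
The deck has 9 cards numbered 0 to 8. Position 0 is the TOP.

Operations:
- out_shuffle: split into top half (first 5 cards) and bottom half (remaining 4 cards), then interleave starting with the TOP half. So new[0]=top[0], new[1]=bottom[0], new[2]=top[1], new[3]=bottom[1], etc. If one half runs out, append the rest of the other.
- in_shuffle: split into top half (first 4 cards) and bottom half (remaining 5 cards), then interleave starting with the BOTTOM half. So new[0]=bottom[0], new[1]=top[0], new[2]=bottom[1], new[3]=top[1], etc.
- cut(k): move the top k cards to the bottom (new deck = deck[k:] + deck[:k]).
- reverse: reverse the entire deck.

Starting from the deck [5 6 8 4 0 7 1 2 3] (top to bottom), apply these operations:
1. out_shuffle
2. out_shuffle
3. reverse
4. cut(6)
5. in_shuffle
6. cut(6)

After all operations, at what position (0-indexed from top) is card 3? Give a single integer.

Answer: 7

Derivation:
After op 1 (out_shuffle): [5 7 6 1 8 2 4 3 0]
After op 2 (out_shuffle): [5 2 7 4 6 3 1 0 8]
After op 3 (reverse): [8 0 1 3 6 4 7 2 5]
After op 4 (cut(6)): [7 2 5 8 0 1 3 6 4]
After op 5 (in_shuffle): [0 7 1 2 3 5 6 8 4]
After op 6 (cut(6)): [6 8 4 0 7 1 2 3 5]
Card 3 is at position 7.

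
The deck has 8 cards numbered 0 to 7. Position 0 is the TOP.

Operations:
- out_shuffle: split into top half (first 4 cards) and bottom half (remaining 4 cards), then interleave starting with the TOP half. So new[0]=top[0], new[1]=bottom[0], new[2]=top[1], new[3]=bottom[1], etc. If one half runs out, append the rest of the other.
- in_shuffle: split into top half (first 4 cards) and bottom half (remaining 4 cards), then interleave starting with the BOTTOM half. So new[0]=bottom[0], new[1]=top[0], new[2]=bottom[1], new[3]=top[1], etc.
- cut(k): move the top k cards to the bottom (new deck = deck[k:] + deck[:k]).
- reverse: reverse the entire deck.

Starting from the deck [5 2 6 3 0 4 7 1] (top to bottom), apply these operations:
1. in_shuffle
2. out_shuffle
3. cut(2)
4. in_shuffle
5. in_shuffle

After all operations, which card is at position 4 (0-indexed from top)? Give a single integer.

After op 1 (in_shuffle): [0 5 4 2 7 6 1 3]
After op 2 (out_shuffle): [0 7 5 6 4 1 2 3]
After op 3 (cut(2)): [5 6 4 1 2 3 0 7]
After op 4 (in_shuffle): [2 5 3 6 0 4 7 1]
After op 5 (in_shuffle): [0 2 4 5 7 3 1 6]
Position 4: card 7.

Answer: 7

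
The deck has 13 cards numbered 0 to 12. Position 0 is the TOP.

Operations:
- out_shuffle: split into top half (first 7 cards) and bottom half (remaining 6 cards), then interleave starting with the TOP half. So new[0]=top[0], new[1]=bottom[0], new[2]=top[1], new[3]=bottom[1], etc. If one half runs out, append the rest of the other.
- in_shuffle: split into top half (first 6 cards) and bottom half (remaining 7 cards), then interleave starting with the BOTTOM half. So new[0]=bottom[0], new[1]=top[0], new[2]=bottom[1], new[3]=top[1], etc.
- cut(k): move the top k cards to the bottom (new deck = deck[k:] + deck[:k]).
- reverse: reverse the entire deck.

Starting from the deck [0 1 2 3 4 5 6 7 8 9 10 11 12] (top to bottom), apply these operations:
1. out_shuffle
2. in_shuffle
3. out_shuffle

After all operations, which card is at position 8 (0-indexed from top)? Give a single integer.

After op 1 (out_shuffle): [0 7 1 8 2 9 3 10 4 11 5 12 6]
After op 2 (in_shuffle): [3 0 10 7 4 1 11 8 5 2 12 9 6]
After op 3 (out_shuffle): [3 8 0 5 10 2 7 12 4 9 1 6 11]
Position 8: card 4.

Answer: 4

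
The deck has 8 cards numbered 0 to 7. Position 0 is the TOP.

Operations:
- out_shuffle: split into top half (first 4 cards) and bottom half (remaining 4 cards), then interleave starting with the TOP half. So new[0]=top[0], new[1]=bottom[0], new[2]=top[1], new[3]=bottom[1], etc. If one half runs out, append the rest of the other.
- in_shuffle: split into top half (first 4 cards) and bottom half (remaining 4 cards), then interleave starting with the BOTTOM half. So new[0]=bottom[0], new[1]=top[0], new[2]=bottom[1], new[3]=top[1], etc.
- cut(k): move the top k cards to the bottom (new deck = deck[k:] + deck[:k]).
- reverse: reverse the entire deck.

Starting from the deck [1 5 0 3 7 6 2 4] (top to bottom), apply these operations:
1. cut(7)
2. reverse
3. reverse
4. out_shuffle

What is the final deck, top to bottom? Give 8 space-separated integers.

After op 1 (cut(7)): [4 1 5 0 3 7 6 2]
After op 2 (reverse): [2 6 7 3 0 5 1 4]
After op 3 (reverse): [4 1 5 0 3 7 6 2]
After op 4 (out_shuffle): [4 3 1 7 5 6 0 2]

Answer: 4 3 1 7 5 6 0 2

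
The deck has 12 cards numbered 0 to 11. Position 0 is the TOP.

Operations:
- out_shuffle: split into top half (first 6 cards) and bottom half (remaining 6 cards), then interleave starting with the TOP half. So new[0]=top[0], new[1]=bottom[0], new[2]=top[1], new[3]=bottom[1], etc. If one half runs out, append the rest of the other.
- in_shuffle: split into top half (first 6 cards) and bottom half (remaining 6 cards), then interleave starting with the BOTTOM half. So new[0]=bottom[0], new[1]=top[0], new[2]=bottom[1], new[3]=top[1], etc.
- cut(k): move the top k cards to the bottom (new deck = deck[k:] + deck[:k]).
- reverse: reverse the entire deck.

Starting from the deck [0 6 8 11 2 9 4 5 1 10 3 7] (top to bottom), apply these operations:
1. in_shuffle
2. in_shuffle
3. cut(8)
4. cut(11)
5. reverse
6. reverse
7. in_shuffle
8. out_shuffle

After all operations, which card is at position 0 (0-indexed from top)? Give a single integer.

Answer: 4

Derivation:
After op 1 (in_shuffle): [4 0 5 6 1 8 10 11 3 2 7 9]
After op 2 (in_shuffle): [10 4 11 0 3 5 2 6 7 1 9 8]
After op 3 (cut(8)): [7 1 9 8 10 4 11 0 3 5 2 6]
After op 4 (cut(11)): [6 7 1 9 8 10 4 11 0 3 5 2]
After op 5 (reverse): [2 5 3 0 11 4 10 8 9 1 7 6]
After op 6 (reverse): [6 7 1 9 8 10 4 11 0 3 5 2]
After op 7 (in_shuffle): [4 6 11 7 0 1 3 9 5 8 2 10]
After op 8 (out_shuffle): [4 3 6 9 11 5 7 8 0 2 1 10]
Position 0: card 4.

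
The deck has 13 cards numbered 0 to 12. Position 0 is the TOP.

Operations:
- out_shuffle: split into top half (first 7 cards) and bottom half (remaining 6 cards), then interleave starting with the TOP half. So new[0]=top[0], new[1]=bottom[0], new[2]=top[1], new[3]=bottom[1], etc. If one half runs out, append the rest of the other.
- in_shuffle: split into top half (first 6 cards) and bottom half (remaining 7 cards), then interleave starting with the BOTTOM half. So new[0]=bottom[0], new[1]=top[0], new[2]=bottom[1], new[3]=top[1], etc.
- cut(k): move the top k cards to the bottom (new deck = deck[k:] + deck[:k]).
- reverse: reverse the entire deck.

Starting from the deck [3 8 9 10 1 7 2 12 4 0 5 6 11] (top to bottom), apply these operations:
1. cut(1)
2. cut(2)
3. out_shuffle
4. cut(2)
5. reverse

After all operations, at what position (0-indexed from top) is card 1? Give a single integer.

After op 1 (cut(1)): [8 9 10 1 7 2 12 4 0 5 6 11 3]
After op 2 (cut(2)): [10 1 7 2 12 4 0 5 6 11 3 8 9]
After op 3 (out_shuffle): [10 5 1 6 7 11 2 3 12 8 4 9 0]
After op 4 (cut(2)): [1 6 7 11 2 3 12 8 4 9 0 10 5]
After op 5 (reverse): [5 10 0 9 4 8 12 3 2 11 7 6 1]
Card 1 is at position 12.

Answer: 12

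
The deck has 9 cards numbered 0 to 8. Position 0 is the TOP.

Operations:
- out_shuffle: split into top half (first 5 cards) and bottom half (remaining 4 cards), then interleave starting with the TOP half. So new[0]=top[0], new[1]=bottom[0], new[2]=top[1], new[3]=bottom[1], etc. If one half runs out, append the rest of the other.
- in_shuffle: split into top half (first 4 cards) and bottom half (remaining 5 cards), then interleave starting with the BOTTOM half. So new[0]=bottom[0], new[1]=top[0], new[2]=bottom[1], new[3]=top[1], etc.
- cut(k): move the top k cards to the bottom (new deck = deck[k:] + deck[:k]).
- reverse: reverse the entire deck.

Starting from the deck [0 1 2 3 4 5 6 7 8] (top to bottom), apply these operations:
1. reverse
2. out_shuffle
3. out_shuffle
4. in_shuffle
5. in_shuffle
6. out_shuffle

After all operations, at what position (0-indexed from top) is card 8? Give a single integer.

After op 1 (reverse): [8 7 6 5 4 3 2 1 0]
After op 2 (out_shuffle): [8 3 7 2 6 1 5 0 4]
After op 3 (out_shuffle): [8 1 3 5 7 0 2 4 6]
After op 4 (in_shuffle): [7 8 0 1 2 3 4 5 6]
After op 5 (in_shuffle): [2 7 3 8 4 0 5 1 6]
After op 6 (out_shuffle): [2 0 7 5 3 1 8 6 4]
Card 8 is at position 6.

Answer: 6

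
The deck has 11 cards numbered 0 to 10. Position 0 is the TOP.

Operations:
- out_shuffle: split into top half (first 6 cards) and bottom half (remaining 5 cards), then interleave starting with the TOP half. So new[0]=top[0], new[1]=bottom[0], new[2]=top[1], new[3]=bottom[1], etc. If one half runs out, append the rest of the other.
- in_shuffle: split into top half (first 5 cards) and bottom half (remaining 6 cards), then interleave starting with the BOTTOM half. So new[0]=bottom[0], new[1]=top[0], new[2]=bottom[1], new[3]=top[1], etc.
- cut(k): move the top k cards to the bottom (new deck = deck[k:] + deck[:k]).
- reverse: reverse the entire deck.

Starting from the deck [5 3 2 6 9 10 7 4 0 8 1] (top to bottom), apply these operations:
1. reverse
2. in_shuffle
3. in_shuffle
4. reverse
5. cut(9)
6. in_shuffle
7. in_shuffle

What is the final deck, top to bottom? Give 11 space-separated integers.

After op 1 (reverse): [1 8 0 4 7 10 9 6 2 3 5]
After op 2 (in_shuffle): [10 1 9 8 6 0 2 4 3 7 5]
After op 3 (in_shuffle): [0 10 2 1 4 9 3 8 7 6 5]
After op 4 (reverse): [5 6 7 8 3 9 4 1 2 10 0]
After op 5 (cut(9)): [10 0 5 6 7 8 3 9 4 1 2]
After op 6 (in_shuffle): [8 10 3 0 9 5 4 6 1 7 2]
After op 7 (in_shuffle): [5 8 4 10 6 3 1 0 7 9 2]

Answer: 5 8 4 10 6 3 1 0 7 9 2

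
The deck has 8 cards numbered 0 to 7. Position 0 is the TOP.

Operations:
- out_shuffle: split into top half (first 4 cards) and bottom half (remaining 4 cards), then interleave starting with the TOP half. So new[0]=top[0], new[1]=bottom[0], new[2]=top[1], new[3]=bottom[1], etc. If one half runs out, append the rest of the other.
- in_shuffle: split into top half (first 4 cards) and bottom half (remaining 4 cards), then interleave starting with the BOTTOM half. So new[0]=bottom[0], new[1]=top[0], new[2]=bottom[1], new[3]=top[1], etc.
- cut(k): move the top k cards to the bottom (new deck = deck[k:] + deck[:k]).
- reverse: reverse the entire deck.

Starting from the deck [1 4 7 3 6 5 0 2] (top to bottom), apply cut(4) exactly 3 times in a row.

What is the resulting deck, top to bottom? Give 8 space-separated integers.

Answer: 6 5 0 2 1 4 7 3

Derivation:
After op 1 (cut(4)): [6 5 0 2 1 4 7 3]
After op 2 (cut(4)): [1 4 7 3 6 5 0 2]
After op 3 (cut(4)): [6 5 0 2 1 4 7 3]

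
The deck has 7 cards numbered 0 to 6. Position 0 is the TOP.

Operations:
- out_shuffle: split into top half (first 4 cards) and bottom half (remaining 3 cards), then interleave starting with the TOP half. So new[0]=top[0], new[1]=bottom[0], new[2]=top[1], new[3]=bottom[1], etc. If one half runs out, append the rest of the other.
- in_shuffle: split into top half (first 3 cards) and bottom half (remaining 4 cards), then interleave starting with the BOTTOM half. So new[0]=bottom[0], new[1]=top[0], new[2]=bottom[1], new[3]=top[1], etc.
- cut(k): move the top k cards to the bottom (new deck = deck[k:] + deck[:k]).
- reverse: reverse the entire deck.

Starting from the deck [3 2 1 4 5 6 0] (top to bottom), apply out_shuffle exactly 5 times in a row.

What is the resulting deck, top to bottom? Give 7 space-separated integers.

After op 1 (out_shuffle): [3 5 2 6 1 0 4]
After op 2 (out_shuffle): [3 1 5 0 2 4 6]
After op 3 (out_shuffle): [3 2 1 4 5 6 0]
After op 4 (out_shuffle): [3 5 2 6 1 0 4]
After op 5 (out_shuffle): [3 1 5 0 2 4 6]

Answer: 3 1 5 0 2 4 6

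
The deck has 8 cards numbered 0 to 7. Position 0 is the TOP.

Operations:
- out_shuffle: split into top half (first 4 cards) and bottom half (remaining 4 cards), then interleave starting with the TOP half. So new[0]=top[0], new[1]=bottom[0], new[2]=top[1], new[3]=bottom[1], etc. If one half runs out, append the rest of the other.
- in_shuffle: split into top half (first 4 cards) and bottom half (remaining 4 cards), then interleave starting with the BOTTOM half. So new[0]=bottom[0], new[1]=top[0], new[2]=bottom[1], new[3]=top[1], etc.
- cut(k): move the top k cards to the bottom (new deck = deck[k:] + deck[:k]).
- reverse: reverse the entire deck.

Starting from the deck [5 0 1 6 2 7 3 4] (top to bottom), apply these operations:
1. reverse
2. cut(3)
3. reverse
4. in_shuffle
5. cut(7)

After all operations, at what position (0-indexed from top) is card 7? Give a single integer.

After op 1 (reverse): [4 3 7 2 6 1 0 5]
After op 2 (cut(3)): [2 6 1 0 5 4 3 7]
After op 3 (reverse): [7 3 4 5 0 1 6 2]
After op 4 (in_shuffle): [0 7 1 3 6 4 2 5]
After op 5 (cut(7)): [5 0 7 1 3 6 4 2]
Card 7 is at position 2.

Answer: 2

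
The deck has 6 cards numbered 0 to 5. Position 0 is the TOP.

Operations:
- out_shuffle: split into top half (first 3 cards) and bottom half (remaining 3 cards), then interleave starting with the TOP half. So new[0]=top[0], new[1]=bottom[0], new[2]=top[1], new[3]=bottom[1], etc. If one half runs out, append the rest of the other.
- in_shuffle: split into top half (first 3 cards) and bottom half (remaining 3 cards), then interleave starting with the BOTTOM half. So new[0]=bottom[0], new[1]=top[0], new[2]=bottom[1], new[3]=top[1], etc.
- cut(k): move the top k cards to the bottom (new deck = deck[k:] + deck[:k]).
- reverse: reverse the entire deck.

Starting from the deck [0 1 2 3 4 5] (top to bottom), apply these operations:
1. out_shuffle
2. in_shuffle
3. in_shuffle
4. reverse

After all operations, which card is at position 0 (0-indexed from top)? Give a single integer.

Answer: 2

Derivation:
After op 1 (out_shuffle): [0 3 1 4 2 5]
After op 2 (in_shuffle): [4 0 2 3 5 1]
After op 3 (in_shuffle): [3 4 5 0 1 2]
After op 4 (reverse): [2 1 0 5 4 3]
Position 0: card 2.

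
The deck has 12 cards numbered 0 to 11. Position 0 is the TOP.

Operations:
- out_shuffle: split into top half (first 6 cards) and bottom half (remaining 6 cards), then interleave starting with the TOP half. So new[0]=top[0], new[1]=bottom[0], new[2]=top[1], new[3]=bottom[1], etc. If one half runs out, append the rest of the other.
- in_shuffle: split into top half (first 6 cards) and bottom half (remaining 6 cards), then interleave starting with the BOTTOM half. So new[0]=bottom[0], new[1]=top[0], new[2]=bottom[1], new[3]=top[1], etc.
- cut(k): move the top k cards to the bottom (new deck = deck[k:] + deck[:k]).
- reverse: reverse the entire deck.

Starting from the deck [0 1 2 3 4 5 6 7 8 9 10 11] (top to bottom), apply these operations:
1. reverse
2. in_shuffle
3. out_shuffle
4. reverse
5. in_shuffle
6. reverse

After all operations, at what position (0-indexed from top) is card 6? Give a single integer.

Answer: 10

Derivation:
After op 1 (reverse): [11 10 9 8 7 6 5 4 3 2 1 0]
After op 2 (in_shuffle): [5 11 4 10 3 9 2 8 1 7 0 6]
After op 3 (out_shuffle): [5 2 11 8 4 1 10 7 3 0 9 6]
After op 4 (reverse): [6 9 0 3 7 10 1 4 8 11 2 5]
After op 5 (in_shuffle): [1 6 4 9 8 0 11 3 2 7 5 10]
After op 6 (reverse): [10 5 7 2 3 11 0 8 9 4 6 1]
Card 6 is at position 10.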